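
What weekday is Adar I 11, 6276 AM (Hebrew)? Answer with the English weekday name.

In the Gregorian calendar this is 15 February 2516 (JDN 2640055).
JDN 2640055 mod 7 = 5, and JDN 0 was a Monday, so this is a Saturday.

Saturday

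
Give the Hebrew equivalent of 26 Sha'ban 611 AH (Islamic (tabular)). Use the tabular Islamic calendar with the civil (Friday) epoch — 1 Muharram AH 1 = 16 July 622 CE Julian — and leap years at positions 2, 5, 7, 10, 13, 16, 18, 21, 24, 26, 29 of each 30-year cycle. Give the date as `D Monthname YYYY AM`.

27 Tevet 4975 AM

Julian Day Number of the source date = 2164836.
Converting JDN 2164836 to the Hebrew calendar gives 27 Tevet 4975 AM.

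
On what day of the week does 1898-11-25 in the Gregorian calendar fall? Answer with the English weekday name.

JDN 2414619 mod 7 = 4, and JDN 0 was a Monday, so this is a Friday.

Friday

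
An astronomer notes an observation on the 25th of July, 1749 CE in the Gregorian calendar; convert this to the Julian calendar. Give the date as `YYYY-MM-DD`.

1749-07-14

For dates in this range the Gregorian date is 11 days ahead of the Julian.
25 July 1749 Gregorian − 11 days → 14 July 1749 Julian.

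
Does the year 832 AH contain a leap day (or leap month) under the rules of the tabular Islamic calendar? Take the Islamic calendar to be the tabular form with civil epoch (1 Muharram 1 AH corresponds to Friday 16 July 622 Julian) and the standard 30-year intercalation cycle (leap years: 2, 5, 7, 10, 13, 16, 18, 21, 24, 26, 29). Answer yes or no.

no

Year 832 AH is year 22 of its 30-year cycle; leap positions are 2, 5, 7, 10, 13, 16, 18, 21, 24, 26, 29, so it is a common year (354 days).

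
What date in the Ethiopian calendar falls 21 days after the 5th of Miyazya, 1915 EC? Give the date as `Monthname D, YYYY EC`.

Miyazya 26, 1915 EC

The starting date is JDN 2423523; 2423523 + 21 = 2423544.
JDN 2423544 corresponds to Miyazya 26, 1915 EC.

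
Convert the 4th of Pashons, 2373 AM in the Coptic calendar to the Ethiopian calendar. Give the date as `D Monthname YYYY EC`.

4 Ginbot 2649 EC

Julian Day Number of the source date = 2691646.
Converting JDN 2691646 to the Ethiopian calendar gives 4 Ginbot 2649 EC.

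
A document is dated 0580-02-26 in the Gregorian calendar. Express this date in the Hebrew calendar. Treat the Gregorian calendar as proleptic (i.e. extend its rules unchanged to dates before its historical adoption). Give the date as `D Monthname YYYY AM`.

Both dates share Julian Day Number 1932957; in the Hebrew calendar that is 22 Adar I 4340 AM.

22 Adar I 4340 AM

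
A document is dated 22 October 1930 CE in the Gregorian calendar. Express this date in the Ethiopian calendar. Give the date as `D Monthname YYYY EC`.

Both dates share Julian Day Number 2426272; in the Ethiopian calendar that is 12 Tikimt 1923 EC.

12 Tikimt 1923 EC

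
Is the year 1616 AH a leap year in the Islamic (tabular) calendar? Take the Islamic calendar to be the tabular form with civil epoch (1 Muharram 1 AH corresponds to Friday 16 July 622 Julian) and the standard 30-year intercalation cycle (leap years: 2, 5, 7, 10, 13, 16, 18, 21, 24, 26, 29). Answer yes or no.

yes

Year 1616 AH is year 26 of its 30-year cycle; leap positions are 2, 5, 7, 10, 13, 16, 18, 21, 24, 26, 29, so it is a leap year (355 days).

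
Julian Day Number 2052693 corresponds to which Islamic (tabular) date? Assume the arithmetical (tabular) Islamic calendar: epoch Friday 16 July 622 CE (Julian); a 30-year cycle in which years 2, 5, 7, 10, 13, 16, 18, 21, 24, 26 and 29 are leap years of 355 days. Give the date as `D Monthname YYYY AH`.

The proleptic Gregorian equivalent of JDN 2052693 is 25 December 907.
In the tabular Islamic calendar that day is 11 Rabi' al-Awwal 295 AH.

11 Rabi' al-Awwal 295 AH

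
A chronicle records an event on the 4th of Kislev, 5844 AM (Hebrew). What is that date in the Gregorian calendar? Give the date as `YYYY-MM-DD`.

Julian Day Number of the source date = 2482178.
Converting JDN 2482178 to the Gregorian calendar gives 14 November 2083 CE.

2083-11-14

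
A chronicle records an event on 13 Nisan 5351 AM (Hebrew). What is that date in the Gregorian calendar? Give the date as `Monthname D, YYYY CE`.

Julian Day Number of the source date = 2302257.
Converting JDN 2302257 to the Gregorian calendar gives 7 April 1591 CE.

April 7, 1591 CE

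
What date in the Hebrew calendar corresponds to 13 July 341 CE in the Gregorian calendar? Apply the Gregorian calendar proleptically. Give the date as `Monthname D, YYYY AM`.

Av 12, 4101 AM

Julian Day Number of the source date = 1845801.
Converting JDN 1845801 to the Hebrew calendar gives 12 Av 4101 AM.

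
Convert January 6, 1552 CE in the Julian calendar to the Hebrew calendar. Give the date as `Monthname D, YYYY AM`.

Both dates share Julian Day Number 2287931; in the Hebrew calendar that is 10 Shevat 5312 AM.

Shevat 10, 5312 AM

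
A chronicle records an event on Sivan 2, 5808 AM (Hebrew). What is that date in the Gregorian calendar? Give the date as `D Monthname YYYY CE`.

Julian Day Number of the source date = 2469211.
Converting JDN 2469211 to the Gregorian calendar gives 14 May 2048 CE.

14 May 2048 CE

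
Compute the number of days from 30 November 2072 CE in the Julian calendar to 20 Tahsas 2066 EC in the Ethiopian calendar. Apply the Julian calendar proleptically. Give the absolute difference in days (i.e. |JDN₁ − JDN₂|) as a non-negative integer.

381

First date → JDN 2478190; second date → JDN 2478571.
The interval is |2478190 − 2478571| = 381 days.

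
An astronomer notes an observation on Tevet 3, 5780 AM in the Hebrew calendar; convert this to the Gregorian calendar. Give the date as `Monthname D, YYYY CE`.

December 31, 2019 CE

Both dates share Julian Day Number 2458849; in the Gregorian calendar that is 31 December 2019 CE.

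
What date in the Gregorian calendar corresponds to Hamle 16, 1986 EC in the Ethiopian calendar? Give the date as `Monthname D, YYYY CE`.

July 23, 1994 CE

Both dates share Julian Day Number 2449557; in the Gregorian calendar that is 23 July 1994 CE.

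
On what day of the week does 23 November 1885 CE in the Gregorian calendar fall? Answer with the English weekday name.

2409869 ≡ 0 (mod 7); counting from Monday = 0 gives Monday.

Monday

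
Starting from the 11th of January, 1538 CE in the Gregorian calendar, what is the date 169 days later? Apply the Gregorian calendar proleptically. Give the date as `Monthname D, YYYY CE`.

June 29, 1538 CE

JDN of the 11th of January, 1538 CE = 2282813.
2282813 + 169 = 2282982.
JDN 2282982 in the Gregorian calendar is June 29, 1538 CE.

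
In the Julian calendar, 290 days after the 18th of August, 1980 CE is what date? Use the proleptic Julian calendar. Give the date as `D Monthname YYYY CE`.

JDN of the 18th of August, 1980 CE = 2444483.
2444483 + 290 = 2444773.
JDN 2444773 in the Julian calendar is 4 June 1981 CE.

4 June 1981 CE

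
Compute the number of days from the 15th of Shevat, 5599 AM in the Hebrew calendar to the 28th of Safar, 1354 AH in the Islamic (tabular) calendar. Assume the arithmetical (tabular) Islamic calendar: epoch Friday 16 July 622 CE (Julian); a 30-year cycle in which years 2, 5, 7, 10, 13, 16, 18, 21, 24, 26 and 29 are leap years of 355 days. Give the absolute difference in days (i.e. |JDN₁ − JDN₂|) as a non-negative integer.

First date → JDN 2392770; second date → JDN 2427955.
The interval is |2392770 − 2427955| = 35185 days.

35185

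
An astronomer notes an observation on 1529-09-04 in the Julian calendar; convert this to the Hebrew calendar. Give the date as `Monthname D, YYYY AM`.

The source date corresponds to 14 September 1529 in the proleptic Gregorian calendar (JDN 2279772).
That day falls on 1 Tishrei 5290 AM in the Hebrew calendar.

Tishrei 1, 5290 AM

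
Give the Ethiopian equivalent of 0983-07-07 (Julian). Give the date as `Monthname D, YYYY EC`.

Julian Day Number of the source date = 2080286.
Converting JDN 2080286 to the Ethiopian calendar gives 13 Hamle 975 EC.

Hamle 13, 975 EC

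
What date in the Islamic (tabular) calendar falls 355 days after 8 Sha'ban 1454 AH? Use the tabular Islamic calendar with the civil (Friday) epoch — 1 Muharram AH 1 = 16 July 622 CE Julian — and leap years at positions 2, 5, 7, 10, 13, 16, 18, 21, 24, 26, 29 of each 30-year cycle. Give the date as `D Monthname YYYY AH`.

The starting date is JDN 2463549; 2463549 + 355 = 2463904.
JDN 2463904 corresponds to 9 Sha'ban 1455 AH.

9 Sha'ban 1455 AH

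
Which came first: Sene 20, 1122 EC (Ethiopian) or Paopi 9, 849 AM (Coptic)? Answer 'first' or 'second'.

first

Converting both to JDN: 2133955 vs 2134800; the smaller is the first.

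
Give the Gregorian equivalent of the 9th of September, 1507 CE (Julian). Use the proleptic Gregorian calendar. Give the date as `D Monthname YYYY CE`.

The Julian–Gregorian offset here is 10 days (Julian trailing).
9 September 1507 Julian + 10 days → 19 September 1507 Gregorian.

19 September 1507 CE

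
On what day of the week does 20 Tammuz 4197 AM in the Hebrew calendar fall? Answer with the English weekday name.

Equivalently 10 July 437 Gregorian, JDN 1880862.
JDN 1880862 mod 7 = 4, and JDN 0 was a Monday, so this is a Friday.

Friday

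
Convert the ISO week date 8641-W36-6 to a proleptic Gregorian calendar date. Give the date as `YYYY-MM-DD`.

ISO week 1 of 8641 is the week containing the first Thursday of 8641.
Week 36, day 6 (Saturday) lands on 8641-09-11.

8641-09-11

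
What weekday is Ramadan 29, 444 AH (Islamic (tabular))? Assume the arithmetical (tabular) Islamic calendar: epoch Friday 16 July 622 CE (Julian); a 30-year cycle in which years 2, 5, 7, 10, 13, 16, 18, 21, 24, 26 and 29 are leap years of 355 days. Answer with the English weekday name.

Friday

In the proleptic Gregorian calendar this is 28 January 1053 (JDN 2105688).
2105688 ≡ 4 (mod 7); counting from Monday = 0 gives Friday.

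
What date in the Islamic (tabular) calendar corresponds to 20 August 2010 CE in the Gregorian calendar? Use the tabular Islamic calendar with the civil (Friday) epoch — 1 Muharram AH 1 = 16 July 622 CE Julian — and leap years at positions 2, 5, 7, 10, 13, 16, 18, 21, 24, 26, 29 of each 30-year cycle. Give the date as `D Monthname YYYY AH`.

Both dates share Julian Day Number 2455429; in the tabular Islamic calendar that is 10 Ramadan 1431 AH.

10 Ramadan 1431 AH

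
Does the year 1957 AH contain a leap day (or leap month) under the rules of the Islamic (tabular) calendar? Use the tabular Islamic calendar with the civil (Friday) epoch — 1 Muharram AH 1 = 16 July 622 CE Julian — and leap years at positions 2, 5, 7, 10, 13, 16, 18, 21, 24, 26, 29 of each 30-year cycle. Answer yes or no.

yes

Year 1957 AH is year 7 of its 30-year cycle; leap positions are 2, 5, 7, 10, 13, 16, 18, 21, 24, 26, 29, so it is a leap year (355 days).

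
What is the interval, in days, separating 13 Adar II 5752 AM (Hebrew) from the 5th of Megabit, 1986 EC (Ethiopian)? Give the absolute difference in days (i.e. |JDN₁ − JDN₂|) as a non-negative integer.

726

JDN of the first date = 2448700.
JDN of the second date = 2449426.
|2449426 − 2448700| = 726.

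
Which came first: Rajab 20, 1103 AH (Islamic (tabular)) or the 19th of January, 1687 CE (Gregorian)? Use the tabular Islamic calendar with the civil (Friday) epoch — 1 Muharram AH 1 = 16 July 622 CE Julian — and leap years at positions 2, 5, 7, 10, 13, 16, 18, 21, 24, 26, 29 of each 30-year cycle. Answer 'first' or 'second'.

second

The two dates have Julian Day Numbers 2339148 and 2337243 respectively.
Since 2337243 < 2339148, the second date comes first.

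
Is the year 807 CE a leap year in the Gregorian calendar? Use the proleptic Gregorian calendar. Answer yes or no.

807 is not divisible by 4, so it is a common year.

no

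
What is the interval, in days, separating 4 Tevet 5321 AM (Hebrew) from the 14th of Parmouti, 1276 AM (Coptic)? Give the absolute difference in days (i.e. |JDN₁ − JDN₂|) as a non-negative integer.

258

JDN of the first date = 2291205.
JDN of the second date = 2290947.
|2290947 − 2291205| = 258.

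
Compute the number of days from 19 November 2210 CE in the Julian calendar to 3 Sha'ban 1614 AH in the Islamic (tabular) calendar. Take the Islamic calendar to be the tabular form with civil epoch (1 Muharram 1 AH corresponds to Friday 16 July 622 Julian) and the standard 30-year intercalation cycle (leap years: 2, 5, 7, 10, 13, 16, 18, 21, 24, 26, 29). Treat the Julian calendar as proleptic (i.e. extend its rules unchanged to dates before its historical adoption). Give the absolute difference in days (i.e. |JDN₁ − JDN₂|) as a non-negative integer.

8341

JDN of the first date = 2528583.
JDN of the second date = 2520242.
|2520242 − 2528583| = 8341.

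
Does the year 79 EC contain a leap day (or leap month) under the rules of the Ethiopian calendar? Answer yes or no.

79 mod 4 = 3; in the Ethiopian calendar a year is leap when year mod 4 = 3, so it is a leap year.

yes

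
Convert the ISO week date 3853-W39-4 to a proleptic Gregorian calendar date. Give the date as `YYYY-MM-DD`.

ISO week 1 of 3853 is the week containing the first Thursday of 3853.
Week 39, day 4 (Thursday) lands on 3853-09-29.

3853-09-29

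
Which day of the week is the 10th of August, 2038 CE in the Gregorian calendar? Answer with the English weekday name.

Since JDN mod 7 = 1 (0 = Monday), the day is Tuesday.

Tuesday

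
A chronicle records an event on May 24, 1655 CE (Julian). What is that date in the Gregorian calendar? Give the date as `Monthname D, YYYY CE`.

June 3, 1655 CE

The Julian–Gregorian offset here is 10 days (Julian trailing).
24 May 1655 Julian + 10 days → 3 June 1655 Gregorian.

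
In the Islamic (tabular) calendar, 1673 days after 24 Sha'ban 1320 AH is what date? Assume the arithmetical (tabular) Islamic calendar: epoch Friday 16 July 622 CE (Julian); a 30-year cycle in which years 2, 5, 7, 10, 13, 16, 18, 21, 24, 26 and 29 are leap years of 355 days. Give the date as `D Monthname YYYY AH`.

15 Jumada al-Awwal 1325 AH

The starting date is JDN 2416080; 2416080 + 1673 = 2417753.
JDN 2417753 corresponds to 15 Jumada al-Awwal 1325 AH.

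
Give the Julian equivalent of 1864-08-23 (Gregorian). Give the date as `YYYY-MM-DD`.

1864-08-11

The Julian–Gregorian offset here is 12 days (Julian trailing).
23 August 1864 Gregorian − 12 days → 11 August 1864 Julian.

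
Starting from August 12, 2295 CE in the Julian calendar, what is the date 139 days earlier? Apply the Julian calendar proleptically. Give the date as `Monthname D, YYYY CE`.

JDN of August 12, 2295 CE = 2559530.
2559530 − 139 = 2559391.
JDN 2559391 in the Julian calendar is March 26, 2295 CE.

March 26, 2295 CE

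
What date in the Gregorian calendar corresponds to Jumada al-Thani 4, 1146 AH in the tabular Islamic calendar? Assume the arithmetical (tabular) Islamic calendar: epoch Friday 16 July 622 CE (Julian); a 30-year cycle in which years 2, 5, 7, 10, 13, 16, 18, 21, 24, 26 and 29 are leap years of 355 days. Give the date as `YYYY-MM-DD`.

Julian Day Number of the source date = 2354341.
Converting JDN 2354341 to the Gregorian calendar gives 12 November 1733 CE.

1733-11-12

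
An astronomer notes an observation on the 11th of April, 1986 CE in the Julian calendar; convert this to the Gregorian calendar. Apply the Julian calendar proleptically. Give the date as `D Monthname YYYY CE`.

At this point the Julian calendar is 13 days behind the Gregorian.
11 April 1986 Julian + 13 days → 24 April 1986 Gregorian.

24 April 1986 CE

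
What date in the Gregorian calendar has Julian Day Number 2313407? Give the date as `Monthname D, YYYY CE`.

Counting from JDN 2299161 = 15 Oct 1582 gives an offset of 14246 days.

October 16, 1621 CE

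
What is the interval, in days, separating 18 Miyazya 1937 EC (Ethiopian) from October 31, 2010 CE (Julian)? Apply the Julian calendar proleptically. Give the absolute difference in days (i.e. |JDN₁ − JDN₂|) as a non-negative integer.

23942

First date → JDN 2431572; second date → JDN 2455514.
The interval is |2431572 − 2455514| = 23942 days.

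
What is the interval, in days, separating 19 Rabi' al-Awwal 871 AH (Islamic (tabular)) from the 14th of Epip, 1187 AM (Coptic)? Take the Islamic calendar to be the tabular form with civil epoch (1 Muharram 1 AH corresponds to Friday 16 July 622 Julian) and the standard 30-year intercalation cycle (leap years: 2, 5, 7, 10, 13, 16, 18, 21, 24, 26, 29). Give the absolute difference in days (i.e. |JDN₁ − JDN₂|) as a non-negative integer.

JDN of the first date = 2256816.
JDN of the second date = 2258529.
|2258529 − 2256816| = 1713.

1713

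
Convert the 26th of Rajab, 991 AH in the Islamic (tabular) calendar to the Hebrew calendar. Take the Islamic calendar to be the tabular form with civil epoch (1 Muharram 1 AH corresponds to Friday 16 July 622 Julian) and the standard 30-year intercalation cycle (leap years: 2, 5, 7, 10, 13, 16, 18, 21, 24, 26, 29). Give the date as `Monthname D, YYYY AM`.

Av 27, 5343 AM

Julian Day Number of the source date = 2299465.
Converting JDN 2299465 to the Hebrew calendar gives 27 Av 5343 AM.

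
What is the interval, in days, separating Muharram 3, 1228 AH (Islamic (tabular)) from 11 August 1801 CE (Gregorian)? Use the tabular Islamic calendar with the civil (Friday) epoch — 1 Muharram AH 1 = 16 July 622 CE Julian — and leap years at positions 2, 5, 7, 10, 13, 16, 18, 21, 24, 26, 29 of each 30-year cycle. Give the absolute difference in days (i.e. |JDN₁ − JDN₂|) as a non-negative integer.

4166

JDN of the first date = 2383250.
JDN of the second date = 2379084.
|2379084 − 2383250| = 4166.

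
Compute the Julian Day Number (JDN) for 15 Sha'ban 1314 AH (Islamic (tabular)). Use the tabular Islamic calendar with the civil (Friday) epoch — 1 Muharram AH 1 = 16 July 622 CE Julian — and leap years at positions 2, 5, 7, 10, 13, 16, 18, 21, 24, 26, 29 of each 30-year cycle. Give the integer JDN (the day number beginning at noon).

2413944

In the Gregorian calendar the same day is 19 January 1897.
JDN 2299161 is 15 October 1582 CE (Gregorian); the target day is +114783 days from there, so JDN = 2413944.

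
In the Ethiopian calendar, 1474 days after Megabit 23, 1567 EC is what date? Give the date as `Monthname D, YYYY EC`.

Miyazya 6, 1571 EC

Counting 1474 days forward from JDN 2296404 reaches JDN 2297878, which is Miyazya 6, 1571 EC.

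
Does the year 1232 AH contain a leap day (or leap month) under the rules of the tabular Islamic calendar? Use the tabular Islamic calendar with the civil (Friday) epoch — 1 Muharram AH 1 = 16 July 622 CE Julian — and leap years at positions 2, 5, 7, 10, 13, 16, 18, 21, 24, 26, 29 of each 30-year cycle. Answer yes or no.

yes

Year 1232 AH is year 2 of its 30-year cycle; leap positions are 2, 5, 7, 10, 13, 16, 18, 21, 24, 26, 29, so it is a leap year (355 days).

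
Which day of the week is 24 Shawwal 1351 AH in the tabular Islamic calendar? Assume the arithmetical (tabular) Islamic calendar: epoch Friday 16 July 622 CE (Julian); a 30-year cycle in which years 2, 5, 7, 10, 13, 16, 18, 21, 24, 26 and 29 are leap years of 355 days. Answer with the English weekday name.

In the Gregorian calendar this is 20 February 1933 (JDN 2427124).
2427124 ≡ 0 (mod 7); counting from Monday = 0 gives Monday.

Monday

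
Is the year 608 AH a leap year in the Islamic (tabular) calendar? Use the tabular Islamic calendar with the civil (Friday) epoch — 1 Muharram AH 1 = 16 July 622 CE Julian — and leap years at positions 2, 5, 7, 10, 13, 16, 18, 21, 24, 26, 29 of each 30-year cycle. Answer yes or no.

Year 608 AH is year 8 of its 30-year cycle; leap positions are 2, 5, 7, 10, 13, 16, 18, 21, 24, 26, 29, so it is a common year (354 days).

no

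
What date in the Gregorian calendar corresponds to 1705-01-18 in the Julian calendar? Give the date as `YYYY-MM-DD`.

1705-01-29

For dates in this range the Gregorian date is 11 days ahead of the Julian.
18 January 1705 Julian + 11 days → 29 January 1705 Gregorian.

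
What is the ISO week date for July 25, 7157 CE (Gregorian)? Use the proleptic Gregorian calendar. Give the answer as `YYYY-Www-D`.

7157-W30-4

The weekday is Thursday (ISO weekday 4).
That Thursday belongs to ISO week 30 of ISO year 7157.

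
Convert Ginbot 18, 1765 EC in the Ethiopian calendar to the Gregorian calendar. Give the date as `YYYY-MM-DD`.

Julian Day Number of the source date = 2368779.
Converting JDN 2368779 to the Gregorian calendar gives 24 May 1773 CE.

1773-05-24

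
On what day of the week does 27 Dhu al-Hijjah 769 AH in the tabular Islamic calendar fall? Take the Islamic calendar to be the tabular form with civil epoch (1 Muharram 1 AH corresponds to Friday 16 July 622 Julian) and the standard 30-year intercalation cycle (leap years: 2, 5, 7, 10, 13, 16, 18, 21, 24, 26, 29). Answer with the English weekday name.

Sunday

This is JDN 2220945 (21 August 1368 Gregorian).
JDN 2220945 mod 7 = 6, and JDN 0 was a Monday, so this is a Sunday.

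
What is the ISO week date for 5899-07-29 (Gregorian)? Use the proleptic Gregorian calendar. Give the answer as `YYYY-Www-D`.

The weekday is Saturday (ISO weekday 6).
That Saturday belongs to ISO week 30 of ISO year 5899.

5899-W30-6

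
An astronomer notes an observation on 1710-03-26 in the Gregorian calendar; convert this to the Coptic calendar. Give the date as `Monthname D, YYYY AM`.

Both dates share Julian Day Number 2345709; in the Coptic calendar that is 19 Paremhat 1426 AM.

Paremhat 19, 1426 AM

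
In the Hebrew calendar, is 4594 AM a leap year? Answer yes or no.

no

Hebrew year 4594 is year 15 of its 19-year Metonic cycle; leap years are at positions 3, 6, 8, 11, 14, 17, 19, so it is a common year (12 months).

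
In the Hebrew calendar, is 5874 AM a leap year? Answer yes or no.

yes

Hebrew year 5874 is year 3 of its 19-year Metonic cycle; leap years are at positions 3, 6, 8, 11, 14, 17, 19, so it is a leap year (13 months).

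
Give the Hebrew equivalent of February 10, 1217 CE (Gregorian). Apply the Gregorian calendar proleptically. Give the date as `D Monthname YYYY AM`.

Julian Day Number of the source date = 2165601.
Converting JDN 2165601 to the Hebrew calendar gives 24 Shevat 4977 AM.

24 Shevat 4977 AM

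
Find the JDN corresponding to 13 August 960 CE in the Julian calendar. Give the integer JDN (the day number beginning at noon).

Equivalently 18 August 960 (proleptic Gregorian).
JDN 2299161 is 15 October 1582 CE (Gregorian); the target day is −227238 days from there, so JDN = 2071923.

2071923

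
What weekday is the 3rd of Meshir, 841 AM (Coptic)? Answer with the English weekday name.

Wednesday

In the proleptic Gregorian calendar this is 4 February 1125 (JDN 2131992).
JDN 2131992 mod 7 = 2, and JDN 0 was a Monday, so this is a Wednesday.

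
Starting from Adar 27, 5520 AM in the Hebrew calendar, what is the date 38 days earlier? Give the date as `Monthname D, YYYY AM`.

Shevat 19, 5520 AM

The starting date is JDN 2363961; 2363961 − 38 = 2363923.
JDN 2363923 corresponds to Shevat 19, 5520 AM.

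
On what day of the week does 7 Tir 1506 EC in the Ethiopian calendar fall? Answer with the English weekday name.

In the proleptic Gregorian calendar this is 12 January 1514 (JDN 2274048).
Since JDN mod 7 = 0 (0 = Monday), the day is Monday.

Monday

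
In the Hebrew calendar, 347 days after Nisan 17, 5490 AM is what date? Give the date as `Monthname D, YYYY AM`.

The starting date is JDN 2353023; 2353023 + 347 = 2353370.
JDN 2353370 corresponds to Adar II 9, 5491 AM.

Adar II 9, 5491 AM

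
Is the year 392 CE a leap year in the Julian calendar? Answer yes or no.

yes

392 mod 4 = 0, so it is a leap year in the Julian calendar.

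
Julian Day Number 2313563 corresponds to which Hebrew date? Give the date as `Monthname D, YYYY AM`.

Nisan 10, 5382 AM

The Gregorian equivalent of JDN 2313563 is 21 March 1622.
In the Hebrew calendar that day is Nisan 10, 5382 AM.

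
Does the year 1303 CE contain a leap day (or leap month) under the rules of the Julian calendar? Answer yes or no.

1303 mod 4 = 3, so it is a common year in the Julian calendar.

no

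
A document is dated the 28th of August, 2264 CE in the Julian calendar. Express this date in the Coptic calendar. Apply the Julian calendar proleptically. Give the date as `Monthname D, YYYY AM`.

Both dates share Julian Day Number 2548224; in the Coptic calendar that is 5 Pi Kogi Enavot 1980 AM.

Pi Kogi Enavot 5, 1980 AM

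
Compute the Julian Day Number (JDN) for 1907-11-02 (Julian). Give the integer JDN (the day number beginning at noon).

Equivalently 15 November 1907 (Gregorian).
JDN 2299161 is 15 October 1582 CE (Gregorian); the target day is +118734 days from there, so JDN = 2417895.

2417895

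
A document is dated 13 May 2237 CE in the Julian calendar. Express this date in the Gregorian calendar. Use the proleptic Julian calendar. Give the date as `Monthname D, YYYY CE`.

May 28, 2237 CE

The Julian–Gregorian offset here is 15 days (Julian trailing).
13 May 2237 Julian + 15 days → 28 May 2237 Gregorian.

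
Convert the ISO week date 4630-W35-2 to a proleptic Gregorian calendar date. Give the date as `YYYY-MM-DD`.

ISO week 1 of 4630 is the week containing the first Thursday of 4630.
Week 35, day 2 (Tuesday) lands on 4630-08-31.

4630-08-31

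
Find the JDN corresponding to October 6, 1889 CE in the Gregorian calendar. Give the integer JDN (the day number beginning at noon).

JDN 2299161 is 15 October 1582 CE (Gregorian); the target day is +112121 days from there, so JDN = 2411282.

2411282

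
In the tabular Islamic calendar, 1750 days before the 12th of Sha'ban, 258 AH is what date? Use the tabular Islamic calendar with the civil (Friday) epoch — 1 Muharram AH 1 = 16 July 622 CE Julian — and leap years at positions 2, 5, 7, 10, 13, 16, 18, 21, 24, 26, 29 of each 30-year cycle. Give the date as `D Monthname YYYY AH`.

Counting 1750 days back from JDN 2039730 reaches JDN 2037980, which is 5 Ramadan 253 AH.

5 Ramadan 253 AH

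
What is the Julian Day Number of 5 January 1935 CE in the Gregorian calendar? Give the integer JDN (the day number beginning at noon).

2427808

JDN 2451545 is 1 January 2000 CE (Gregorian); the target day is −23737 days from there, so JDN = 2427808.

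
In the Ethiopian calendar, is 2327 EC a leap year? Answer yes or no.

yes

2327 mod 4 = 3; in the Ethiopian calendar a year is leap when year mod 4 = 3, so it is a leap year.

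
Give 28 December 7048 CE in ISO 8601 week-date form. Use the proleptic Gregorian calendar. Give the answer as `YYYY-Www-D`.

The weekday is Thursday (ISO weekday 4).
That Thursday belongs to ISO week 52 of ISO year 7048.

7048-W52-4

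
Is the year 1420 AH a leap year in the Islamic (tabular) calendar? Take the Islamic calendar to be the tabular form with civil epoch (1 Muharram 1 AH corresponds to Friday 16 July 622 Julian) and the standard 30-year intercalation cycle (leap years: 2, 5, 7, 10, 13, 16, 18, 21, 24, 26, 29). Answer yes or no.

yes

Year 1420 AH is year 10 of its 30-year cycle; leap positions are 2, 5, 7, 10, 13, 16, 18, 21, 24, 26, 29, so it is a leap year (355 days).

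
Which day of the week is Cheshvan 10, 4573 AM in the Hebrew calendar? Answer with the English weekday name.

Wednesday

In the proleptic Gregorian calendar this is 24 October 812 (JDN 2017934).
2017934 ≡ 2 (mod 7); counting from Monday = 0 gives Wednesday.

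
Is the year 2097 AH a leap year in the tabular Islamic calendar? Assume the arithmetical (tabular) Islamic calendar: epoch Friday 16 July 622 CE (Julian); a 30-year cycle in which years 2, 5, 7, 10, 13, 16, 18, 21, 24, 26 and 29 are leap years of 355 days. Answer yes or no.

no

Year 2097 AH is year 27 of its 30-year cycle; leap positions are 2, 5, 7, 10, 13, 16, 18, 21, 24, 26, 29, so it is a common year (354 days).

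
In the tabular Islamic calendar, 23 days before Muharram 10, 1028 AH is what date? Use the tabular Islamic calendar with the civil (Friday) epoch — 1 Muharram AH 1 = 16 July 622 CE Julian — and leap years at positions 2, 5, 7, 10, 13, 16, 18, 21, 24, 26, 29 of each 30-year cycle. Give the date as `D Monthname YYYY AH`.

JDN of Muharram 10, 1028 AH = 2312384.
2312384 − 23 = 2312361.
JDN 2312361 in the tabular Islamic calendar is 17 Dhu al-Hijjah 1027 AH.

17 Dhu al-Hijjah 1027 AH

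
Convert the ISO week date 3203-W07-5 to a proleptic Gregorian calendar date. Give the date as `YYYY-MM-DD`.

ISO week 1 of 3203 is the week containing the first Thursday of 3203.
Week 7, day 5 (Friday) lands on 3203-02-14.

3203-02-14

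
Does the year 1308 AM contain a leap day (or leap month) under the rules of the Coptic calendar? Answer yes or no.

no

1308 mod 4 = 0; in the Coptic calendar a year is leap when year mod 4 = 3, so it is a common year.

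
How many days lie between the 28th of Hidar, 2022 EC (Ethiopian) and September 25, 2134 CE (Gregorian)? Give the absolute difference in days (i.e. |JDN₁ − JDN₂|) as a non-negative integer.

JDN of the first date = 2462478.
JDN of the second date = 2500755.
|2500755 − 2462478| = 38277.

38277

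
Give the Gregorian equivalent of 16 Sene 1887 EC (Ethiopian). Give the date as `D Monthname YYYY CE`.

22 June 1895 CE

Julian Day Number of the source date = 2413367.
Converting JDN 2413367 to the Gregorian calendar gives 22 June 1895 CE.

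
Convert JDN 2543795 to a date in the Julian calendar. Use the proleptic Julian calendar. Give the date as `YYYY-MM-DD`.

JDN 2543795 is 28 July 2252 in the Gregorian calendar.
In the Julian calendar that day is 2252-07-13.

2252-07-13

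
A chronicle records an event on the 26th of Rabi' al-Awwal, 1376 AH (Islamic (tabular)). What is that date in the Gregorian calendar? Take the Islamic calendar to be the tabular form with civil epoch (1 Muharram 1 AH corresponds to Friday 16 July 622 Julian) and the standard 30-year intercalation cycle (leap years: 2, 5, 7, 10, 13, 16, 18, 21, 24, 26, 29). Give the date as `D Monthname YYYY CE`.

31 October 1956 CE

Julian Day Number of the source date = 2435778.
Converting JDN 2435778 to the Gregorian calendar gives 31 October 1956 CE.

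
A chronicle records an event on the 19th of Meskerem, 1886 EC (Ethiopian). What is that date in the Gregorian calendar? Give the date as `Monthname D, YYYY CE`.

September 28, 1893 CE

Both dates share Julian Day Number 2412735; in the Gregorian calendar that is 28 September 1893 CE.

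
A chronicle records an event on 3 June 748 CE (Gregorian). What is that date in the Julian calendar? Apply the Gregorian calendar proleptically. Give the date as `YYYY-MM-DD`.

At this point the Julian calendar is 4 days behind the Gregorian.
3 June 748 Gregorian − 4 days → 30 May 748 Julian.

0748-05-30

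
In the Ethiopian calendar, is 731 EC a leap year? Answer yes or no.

731 mod 4 = 3; in the Ethiopian calendar a year is leap when year mod 4 = 3, so it is a leap year.

yes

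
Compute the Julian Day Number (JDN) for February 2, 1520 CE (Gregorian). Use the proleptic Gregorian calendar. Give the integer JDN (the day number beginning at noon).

2276260

JDN 2451545 is 1 January 2000 CE (Gregorian); the target day is −175285 days from there, so JDN = 2276260.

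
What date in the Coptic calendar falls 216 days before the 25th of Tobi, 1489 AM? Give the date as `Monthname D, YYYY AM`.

Paoni 24, 1488 AM

Counting 216 days back from JDN 2368666 reaches JDN 2368450, which is Paoni 24, 1488 AM.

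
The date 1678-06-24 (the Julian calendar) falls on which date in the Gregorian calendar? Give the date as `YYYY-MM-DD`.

For dates in this range the Gregorian date is 10 days ahead of the Julian.
24 June 1678 Julian + 10 days → 4 July 1678 Gregorian.

1678-07-04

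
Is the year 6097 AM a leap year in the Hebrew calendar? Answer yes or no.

yes

Hebrew year 6097 is year 17 of its 19-year Metonic cycle; leap years are at positions 3, 6, 8, 11, 14, 17, 19, so it is a leap year (13 months).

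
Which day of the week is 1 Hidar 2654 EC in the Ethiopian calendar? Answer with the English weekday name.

Friday

In the Gregorian calendar this is 15 November 2661 (JDN 2693289).
Since JDN mod 7 = 4 (0 = Monday), the day is Friday.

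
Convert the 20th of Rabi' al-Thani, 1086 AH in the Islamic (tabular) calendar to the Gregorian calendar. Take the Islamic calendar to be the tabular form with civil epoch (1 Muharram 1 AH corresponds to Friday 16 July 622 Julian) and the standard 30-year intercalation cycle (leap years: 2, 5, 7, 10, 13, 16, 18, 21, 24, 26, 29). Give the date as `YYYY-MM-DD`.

1675-07-14

Julian Day Number of the source date = 2333036.
Converting JDN 2333036 to the Gregorian calendar gives 14 July 1675 CE.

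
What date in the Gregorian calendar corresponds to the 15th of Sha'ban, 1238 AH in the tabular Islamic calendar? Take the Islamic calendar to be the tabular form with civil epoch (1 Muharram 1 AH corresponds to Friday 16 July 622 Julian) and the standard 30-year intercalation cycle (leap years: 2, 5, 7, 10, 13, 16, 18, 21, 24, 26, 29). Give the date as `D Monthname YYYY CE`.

27 April 1823 CE

Both dates share Julian Day Number 2387013; in the Gregorian calendar that is 27 April 1823 CE.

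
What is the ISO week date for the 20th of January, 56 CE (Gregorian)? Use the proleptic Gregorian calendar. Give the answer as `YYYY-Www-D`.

0056-W03-4

The weekday is Thursday (ISO weekday 4).
That Thursday belongs to ISO week 3 of ISO year 56.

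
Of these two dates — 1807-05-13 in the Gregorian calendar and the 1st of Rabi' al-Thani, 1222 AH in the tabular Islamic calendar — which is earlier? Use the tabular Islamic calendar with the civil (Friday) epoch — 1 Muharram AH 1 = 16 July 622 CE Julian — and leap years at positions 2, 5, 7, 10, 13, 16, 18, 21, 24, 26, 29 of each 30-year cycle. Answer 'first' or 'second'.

Converting both to JDN: 2381185 vs 2381211; the smaller is the first.

first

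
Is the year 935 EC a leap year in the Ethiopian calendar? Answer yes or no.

yes

935 mod 4 = 3; in the Ethiopian calendar a year is leap when year mod 4 = 3, so it is a leap year.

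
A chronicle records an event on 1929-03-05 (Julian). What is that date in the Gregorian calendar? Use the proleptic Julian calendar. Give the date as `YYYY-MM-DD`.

The Julian–Gregorian offset here is 13 days (Julian trailing).
5 March 1929 Julian + 13 days → 18 March 1929 Gregorian.

1929-03-18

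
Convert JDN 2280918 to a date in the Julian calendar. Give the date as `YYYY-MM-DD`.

1532-10-24

The proleptic Gregorian equivalent of JDN 2280918 is 3 November 1532.
In the Julian calendar that day is 1532-10-24.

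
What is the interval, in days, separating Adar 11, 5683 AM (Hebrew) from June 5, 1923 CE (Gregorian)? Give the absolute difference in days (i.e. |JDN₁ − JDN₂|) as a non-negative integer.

JDN of the first date = 2423478.
JDN of the second date = 2423576.
|2423576 − 2423478| = 98.

98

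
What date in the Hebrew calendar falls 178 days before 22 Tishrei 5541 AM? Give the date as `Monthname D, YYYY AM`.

Counting 178 days back from JDN 2371486 reaches JDN 2371308, which is Nisan 21, 5540 AM.

Nisan 21, 5540 AM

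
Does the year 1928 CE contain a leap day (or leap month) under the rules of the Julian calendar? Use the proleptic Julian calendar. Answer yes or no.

yes

1928 mod 4 = 0, so it is a leap year in the Julian calendar.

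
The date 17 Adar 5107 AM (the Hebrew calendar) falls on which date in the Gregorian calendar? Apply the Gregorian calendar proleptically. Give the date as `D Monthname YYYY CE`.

8 March 1347 CE

Both dates share Julian Day Number 2213108; in the Gregorian calendar that is 8 March 1347 CE.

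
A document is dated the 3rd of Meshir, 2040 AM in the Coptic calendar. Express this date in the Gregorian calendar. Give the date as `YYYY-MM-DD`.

Julian Day Number of the source date = 2569927.
Converting JDN 2569927 to the Gregorian calendar gives 14 February 2324 CE.

2324-02-14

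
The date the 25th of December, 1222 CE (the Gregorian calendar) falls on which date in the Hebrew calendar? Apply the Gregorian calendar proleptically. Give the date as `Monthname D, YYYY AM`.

Both dates share Julian Day Number 2167745; in the Hebrew calendar that is 13 Tevet 4983 AM.

Tevet 13, 4983 AM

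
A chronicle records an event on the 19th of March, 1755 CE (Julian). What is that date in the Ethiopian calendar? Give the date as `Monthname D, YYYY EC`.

Megabit 23, 1747 EC

Both dates share Julian Day Number 2362149; in the Ethiopian calendar that is 23 Megabit 1747 EC.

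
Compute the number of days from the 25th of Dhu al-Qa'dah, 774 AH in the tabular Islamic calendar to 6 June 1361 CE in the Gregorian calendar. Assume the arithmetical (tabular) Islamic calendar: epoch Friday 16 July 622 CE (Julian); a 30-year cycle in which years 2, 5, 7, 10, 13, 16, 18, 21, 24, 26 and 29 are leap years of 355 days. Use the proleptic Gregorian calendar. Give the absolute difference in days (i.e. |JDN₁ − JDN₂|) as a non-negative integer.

4372

First date → JDN 2222684; second date → JDN 2218312.
The interval is |2222684 − 2218312| = 4372 days.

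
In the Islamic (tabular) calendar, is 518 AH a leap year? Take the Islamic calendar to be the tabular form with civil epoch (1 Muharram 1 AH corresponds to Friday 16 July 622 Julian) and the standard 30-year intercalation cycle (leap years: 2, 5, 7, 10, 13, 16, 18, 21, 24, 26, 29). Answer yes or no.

Year 518 AH is year 8 of its 30-year cycle; leap positions are 2, 5, 7, 10, 13, 16, 18, 21, 24, 26, 29, so it is a common year (354 days).

no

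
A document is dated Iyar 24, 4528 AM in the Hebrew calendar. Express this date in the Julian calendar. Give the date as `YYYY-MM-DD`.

Both dates share Julian Day Number 2001706; in the Julian calendar that is 16 May 768 CE.

0768-05-16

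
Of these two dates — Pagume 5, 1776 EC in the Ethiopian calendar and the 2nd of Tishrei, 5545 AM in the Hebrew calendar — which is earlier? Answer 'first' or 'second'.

Converting both to JDN: 2372904 vs 2372913; the smaller is the first.

first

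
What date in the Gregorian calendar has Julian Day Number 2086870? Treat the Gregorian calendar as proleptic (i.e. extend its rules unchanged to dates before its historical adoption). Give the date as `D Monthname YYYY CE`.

22 July 1001 CE

Counting from JDN 2299161 = 15 Oct 1582 gives an offset of -212291 days.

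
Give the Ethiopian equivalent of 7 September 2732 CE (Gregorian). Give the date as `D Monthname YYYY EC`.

Both dates share Julian Day Number 2719152; in the Ethiopian calendar that is 26 Nehase 2724 EC.

26 Nehase 2724 EC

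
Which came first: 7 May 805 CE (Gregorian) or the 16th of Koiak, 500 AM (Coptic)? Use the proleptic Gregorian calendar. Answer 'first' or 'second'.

The two dates have Julian Day Numbers 2015207 and 2007395 respectively.
Since 2007395 < 2015207, the second date comes first.

second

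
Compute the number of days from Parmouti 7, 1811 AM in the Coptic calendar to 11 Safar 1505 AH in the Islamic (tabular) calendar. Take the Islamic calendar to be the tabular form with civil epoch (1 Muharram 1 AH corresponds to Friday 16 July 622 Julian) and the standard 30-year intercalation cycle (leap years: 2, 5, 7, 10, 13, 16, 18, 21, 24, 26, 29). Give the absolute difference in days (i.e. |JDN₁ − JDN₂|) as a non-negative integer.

JDN of the first date = 2486348.
JDN of the second date = 2481447.
|2481447 − 2486348| = 4901.

4901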